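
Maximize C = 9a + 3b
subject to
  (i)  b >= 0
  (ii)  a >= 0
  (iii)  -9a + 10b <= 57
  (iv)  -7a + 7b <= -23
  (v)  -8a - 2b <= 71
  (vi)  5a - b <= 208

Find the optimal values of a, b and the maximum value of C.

a = 1433/28, b = 1341/28, maximum C = 4230/7

Vertices and C = 9a + 3b:
  (23/7, 0) → C = 207/7
  (208/5, 0) → C = 1872/5
  (1433/28, 1341/28) → C = 4230/7

At the optimal vertex, -7a + 7b = -23 and 5a - b = 208.
Solving simultaneously gives a = 1433/28, b = 1341/28.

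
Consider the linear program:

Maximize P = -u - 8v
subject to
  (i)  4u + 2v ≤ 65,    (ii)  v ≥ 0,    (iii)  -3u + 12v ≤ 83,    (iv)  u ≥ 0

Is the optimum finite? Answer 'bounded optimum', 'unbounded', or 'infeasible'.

Extreme points and P = -u - 8v:
  (65/4, 0) → P = -65/4
  (307/27, 527/54) → P = -805/9
  (0, 0) → P = 0
  (0, 83/12) → P = -166/3
The feasible region has finitely many vertices and no improving ray; the maximum is 0 at (0, 0).

bounded optimum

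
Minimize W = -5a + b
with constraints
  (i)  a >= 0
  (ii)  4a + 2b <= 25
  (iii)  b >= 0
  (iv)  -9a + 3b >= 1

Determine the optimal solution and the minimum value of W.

Feasible corners and W = -5a + b:
  (0, 25/2) → W = 25/2
  (0, 1/3) → W = 1/3
  (73/30, 229/30) → W = -68/15

At the optimal vertex, 4a + 2b = 25 and -9a + 3b = 1.
Solving simultaneously gives a = 73/30, b = 229/30.

a = 73/30, b = 229/30, minimum W = -68/15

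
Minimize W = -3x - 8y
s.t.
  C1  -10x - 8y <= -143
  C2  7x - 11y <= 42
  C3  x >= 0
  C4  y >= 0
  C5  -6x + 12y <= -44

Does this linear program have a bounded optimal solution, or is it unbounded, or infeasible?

infeasible

The boundaries -10x - 8y = -143 and 7x - 11y = 42 meet at (23/2, 7/2), but that point violates -6x + 12y ≤ -44. Every candidate vertex is excluded by some other constraint, so the feasible region is empty.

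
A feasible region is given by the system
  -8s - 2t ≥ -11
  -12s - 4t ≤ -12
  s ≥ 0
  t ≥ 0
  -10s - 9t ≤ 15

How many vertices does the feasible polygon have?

Pairwise boundary intersections that survive every other constraint:
  (0, 11/2)
  (11/8, 0)
  (0, 3)
  (1, 0)

4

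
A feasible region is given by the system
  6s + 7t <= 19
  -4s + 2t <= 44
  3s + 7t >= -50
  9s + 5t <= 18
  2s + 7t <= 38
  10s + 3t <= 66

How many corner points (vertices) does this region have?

Of the 15 pairwise boundary intersections, those satisfying every inequality are:
  (31/33, 21/11)
  (-19/4, 95/14)
  (-12, -2)
  (-29/4, 15/2)
  (47/6, -21/2)

5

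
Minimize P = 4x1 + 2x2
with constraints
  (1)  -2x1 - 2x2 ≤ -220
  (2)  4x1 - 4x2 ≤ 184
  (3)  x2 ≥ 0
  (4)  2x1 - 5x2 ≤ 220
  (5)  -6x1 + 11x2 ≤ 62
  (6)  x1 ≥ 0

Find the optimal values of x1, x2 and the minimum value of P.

Feasible corners and P = 4x1 + 2x2:
  (78, 32) → P = 376
  (1148/17, 722/17) → P = 6036/17
  (568/5, 338/5) → P = 2948/5

The optimum lies where -2x1 - 2x2 = -220 and -6x1 + 11x2 = 62.
Solving simultaneously gives x1 = 1148/17, x2 = 722/17.

x1 = 1148/17, x2 = 722/17, minimum P = 6036/17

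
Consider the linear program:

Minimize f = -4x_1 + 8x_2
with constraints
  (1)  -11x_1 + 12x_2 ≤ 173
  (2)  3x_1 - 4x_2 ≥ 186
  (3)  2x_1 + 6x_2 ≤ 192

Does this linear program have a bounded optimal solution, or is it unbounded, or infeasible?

From the feasible point (-731/2, -2565/8), moving in the direction (6, -2) keeps every constraint satisfied while f decreases without bound.

unbounded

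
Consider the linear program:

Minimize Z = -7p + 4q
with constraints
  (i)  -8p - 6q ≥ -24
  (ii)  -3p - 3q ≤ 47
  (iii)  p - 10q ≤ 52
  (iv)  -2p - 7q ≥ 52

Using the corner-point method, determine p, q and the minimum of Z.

p = -52/9, q = -52/9, minimum Z = 52/3

Extreme points and Z = -7p + 4q:
  (-314/33, -203/33) → Z = 42
  (-173/15, -62/15) → Z = 321/5
  (-52/9, -52/9) → Z = 52/3

The optimum lies where p - 10q = 52 and -2p - 7q = 52.
Solving simultaneously gives p = -52/9, q = -52/9.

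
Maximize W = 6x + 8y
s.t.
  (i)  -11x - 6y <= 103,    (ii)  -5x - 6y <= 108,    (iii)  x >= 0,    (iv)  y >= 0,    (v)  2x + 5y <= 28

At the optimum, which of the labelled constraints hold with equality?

(iv) and (v)

Vertices and W = 6x + 8y:
  (0, 0) → W = 0
  (0, 28/5) → W = 224/5
  (14, 0) → W = 84

The maximum is at (14, 0). Substituting into each constraint, equality holds for (iv) and (v); the remaining constraints have slack.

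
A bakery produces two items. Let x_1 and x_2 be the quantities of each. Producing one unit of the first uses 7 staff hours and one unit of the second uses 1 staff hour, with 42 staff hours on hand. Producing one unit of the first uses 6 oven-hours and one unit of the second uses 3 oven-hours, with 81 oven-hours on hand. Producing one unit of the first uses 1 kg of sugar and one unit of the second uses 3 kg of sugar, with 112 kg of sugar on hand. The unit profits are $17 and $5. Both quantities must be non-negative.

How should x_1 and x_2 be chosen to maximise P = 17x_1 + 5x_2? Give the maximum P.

At the optimal vertex, 7x_1 + x_2 = 42 and 6x_1 + 3x_2 = 81.
Solving simultaneously gives x_1 = 3, x_2 = 21.

x_1 = 3, x_2 = 21, maximum P = 156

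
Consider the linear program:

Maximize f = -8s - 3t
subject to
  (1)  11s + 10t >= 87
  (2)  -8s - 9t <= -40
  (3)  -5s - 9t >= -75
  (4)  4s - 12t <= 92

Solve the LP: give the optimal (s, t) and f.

s = 33/49, t = 390/49, maximum f = -1434/49

Corner points and f = -8s - 3t:
  (33/49, 390/49) → f = -1434/49
  (491/43, -166/43) → f = -3430/43
  (18, -5/3) → f = -139

The binding constraints are 11s + 10t = 87 and -5s - 9t = -75.
Solving simultaneously gives s = 33/49, t = 390/49.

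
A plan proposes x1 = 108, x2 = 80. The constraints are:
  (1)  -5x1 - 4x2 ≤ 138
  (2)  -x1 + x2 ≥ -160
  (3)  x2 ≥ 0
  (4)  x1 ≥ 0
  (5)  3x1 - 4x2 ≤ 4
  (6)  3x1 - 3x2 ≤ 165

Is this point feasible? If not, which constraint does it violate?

(1): -860 ≤ 138 ✓
(2): -28 ≥ -160 ✓
(3): 80 ≥ 0 ✓
(4): 108 ≥ 0 ✓
(5): 4 ≤ 4 ✓
(6): 84 ≤ 165 ✓

feasible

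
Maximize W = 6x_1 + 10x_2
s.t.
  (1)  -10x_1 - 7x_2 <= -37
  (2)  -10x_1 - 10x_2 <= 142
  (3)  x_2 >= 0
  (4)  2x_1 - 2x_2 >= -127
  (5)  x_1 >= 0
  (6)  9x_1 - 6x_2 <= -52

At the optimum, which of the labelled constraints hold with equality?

Vertices and W = 6x_1 + 10x_2:
  (0, 127/2) → W = 635
  (329/3, 1039/6) → W = 7169/3
  (0, 26/3) → W = 260/3

The maximum is at (329/3, 1039/6). Substituting into each constraint, equality holds for (4) and (6); the remaining constraints have slack.

(4) and (6)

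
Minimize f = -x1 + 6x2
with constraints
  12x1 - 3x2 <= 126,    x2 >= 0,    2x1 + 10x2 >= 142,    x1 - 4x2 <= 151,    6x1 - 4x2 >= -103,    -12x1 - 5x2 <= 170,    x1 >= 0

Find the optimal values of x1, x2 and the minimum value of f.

Extreme points and f = -x1 + 6x2:
  (281/21, 242/21) → f = 1171/21
  (271/10, 332/5) → f = 3713/10
  (0, 71/5) → f = 426/5
  (0, 103/4) → f = 309/2

x1 = 281/21, x2 = 242/21, minimum f = 1171/21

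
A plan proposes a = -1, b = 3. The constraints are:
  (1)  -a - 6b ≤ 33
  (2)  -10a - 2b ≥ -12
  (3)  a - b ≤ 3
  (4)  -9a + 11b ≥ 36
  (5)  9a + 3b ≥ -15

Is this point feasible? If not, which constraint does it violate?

(1): -17 ≤ 33 ✓
(2): 4 ≥ -12 ✓
(3): -4 ≤ 3 ✓
(4): 42 ≥ 36 ✓
(5): 0 ≥ -15 ✓

feasible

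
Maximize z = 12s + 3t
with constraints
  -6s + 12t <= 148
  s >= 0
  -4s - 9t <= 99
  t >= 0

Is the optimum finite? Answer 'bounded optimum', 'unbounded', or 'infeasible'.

unbounded

From the feasible point (0, 37/3), moving in the direction (12, 6) keeps every constraint satisfied while z increases without bound.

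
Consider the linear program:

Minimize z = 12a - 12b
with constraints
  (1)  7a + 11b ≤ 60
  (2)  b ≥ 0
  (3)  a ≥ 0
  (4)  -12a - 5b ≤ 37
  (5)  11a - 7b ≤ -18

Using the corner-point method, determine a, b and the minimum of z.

a = 0, b = 60/11, minimum z = -720/11

Feasible corners and z = 12a - 12b:
  (0, 60/11) → z = -720/11
  (111/85, 393/85) → z = -3384/85
  (0, 18/7) → z = -216/7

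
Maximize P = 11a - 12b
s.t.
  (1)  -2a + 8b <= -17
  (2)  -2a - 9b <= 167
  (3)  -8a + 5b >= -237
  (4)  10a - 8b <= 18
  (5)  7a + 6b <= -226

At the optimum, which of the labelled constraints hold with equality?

Feasible corners and P = 11a - 12b:
  (-1183/34, -184/17) → P = -8597/34
  (-853/34, -571/68) → P = -5957/34
  (-344/17, -239/17) → P = -916/17

The maximum is at (-344/17, -239/17). Substituting into each constraint, equality holds for (2) and (5); the remaining constraints have slack.

(2) and (5)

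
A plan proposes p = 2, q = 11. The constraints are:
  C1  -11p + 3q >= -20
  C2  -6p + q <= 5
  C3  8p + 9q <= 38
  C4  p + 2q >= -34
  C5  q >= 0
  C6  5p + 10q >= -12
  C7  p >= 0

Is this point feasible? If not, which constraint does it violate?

Constraint C3: 8p + 9q = 115, which is not ≤ 38. All other constraints are satisfied.

not feasible — violates C3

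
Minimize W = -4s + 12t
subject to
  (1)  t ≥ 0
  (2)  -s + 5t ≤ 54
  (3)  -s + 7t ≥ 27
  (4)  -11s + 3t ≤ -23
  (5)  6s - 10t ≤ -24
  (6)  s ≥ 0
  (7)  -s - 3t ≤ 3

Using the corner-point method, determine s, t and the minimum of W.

s = 151/46, t = 201/46, minimum W = 904/23

Vertices and W = -4s + 12t:
  (277/52, 617/52) → W = 1574/13
  (21, 15) → W = 96
  (151/46, 201/46) → W = 904/23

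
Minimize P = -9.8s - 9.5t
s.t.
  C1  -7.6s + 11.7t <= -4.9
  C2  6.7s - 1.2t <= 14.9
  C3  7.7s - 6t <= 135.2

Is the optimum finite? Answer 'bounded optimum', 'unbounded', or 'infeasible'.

Extreme points and P = -9.8s - 9.5t:
  (5615/2309, 8041/6927) → P = -482941/13854
  (-607/258, -79111/3096) → P = 8229377/30960
The feasible region has finitely many vertices and no improving ray; the minimum is -482941/13854 at (5615/2309, 8041/6927).

bounded optimum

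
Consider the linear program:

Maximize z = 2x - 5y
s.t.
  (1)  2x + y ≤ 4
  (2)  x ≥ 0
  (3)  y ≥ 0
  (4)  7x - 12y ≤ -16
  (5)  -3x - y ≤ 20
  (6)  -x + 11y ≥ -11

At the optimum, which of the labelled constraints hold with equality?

Corner points and z = 2x - 5y:
  (0, 4) → z = -20
  (32/31, 60/31) → z = -236/31
  (0, 4/3) → z = -20/3

The maximum is at (0, 4/3). Substituting into each constraint, equality holds for (2) and (4); the remaining constraints have slack.

(2) and (4)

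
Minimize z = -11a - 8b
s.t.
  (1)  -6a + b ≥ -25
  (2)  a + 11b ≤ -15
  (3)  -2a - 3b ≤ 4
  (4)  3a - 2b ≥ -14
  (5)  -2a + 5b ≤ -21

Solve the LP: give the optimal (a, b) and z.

a = 26/7, b = -19/7, minimum z = -134/7

Feasible corners and z = -11a - 8b:
  (71/20, -37/10) → z = -189/20
  (26/7, -19/7) → z = -134/7
  (43/16, -25/8) → z = -73/16

The optimum lies where -6a + b = -25 and -2a + 5b = -21.
Solving simultaneously gives a = 26/7, b = -19/7.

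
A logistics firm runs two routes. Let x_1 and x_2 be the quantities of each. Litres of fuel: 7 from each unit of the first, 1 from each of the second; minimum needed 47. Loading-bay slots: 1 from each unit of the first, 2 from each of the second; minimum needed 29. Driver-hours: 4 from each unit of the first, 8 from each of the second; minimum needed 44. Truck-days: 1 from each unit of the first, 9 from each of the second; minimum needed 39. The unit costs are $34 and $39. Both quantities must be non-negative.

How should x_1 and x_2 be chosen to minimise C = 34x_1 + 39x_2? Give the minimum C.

Corner points and C = 34x_1 + 39x_2:
  (0, 47) → C = 1833
  (39, 0) → C = 1326
  (5, 12) → C = 638
  (183/7, 10/7) → C = 6612/7
The feasible region is unbounded (it extends along (0, 1), (1, 0)), but C strictly increases along every unbounded feasible direction, so there is no improving ray and the minimum is attained at a vertex.

The binding constraints are 7x_1 + x_2 = 47 and x_1 + 2x_2 = 29.
Solving simultaneously gives x_1 = 5, x_2 = 12.

x_1 = 5, x_2 = 12, minimum C = 638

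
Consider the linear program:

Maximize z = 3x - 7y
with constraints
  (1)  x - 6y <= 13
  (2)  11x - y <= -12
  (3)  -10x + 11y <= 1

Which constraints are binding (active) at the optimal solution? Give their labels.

(1) and (2)

Extreme points and z = 3x - 7y:
  (-17/13, -31/13) → z = 166/13
  (-149/49, -131/49) → z = 470/49
  (-131/111, -109/111) → z = 10/3

The maximum is at (-17/13, -31/13). Substituting into each constraint, equality holds for (1) and (2); the remaining constraints have slack.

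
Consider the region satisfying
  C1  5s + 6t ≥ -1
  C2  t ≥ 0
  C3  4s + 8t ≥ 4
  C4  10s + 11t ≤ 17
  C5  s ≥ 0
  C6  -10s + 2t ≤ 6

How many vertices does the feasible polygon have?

The feasible vertices (each the meet of two boundaries and inside every other half-plane) are:
  (1, 0)
  (17/10, 0)
  (0, 1/2)
  (0, 17/11)

4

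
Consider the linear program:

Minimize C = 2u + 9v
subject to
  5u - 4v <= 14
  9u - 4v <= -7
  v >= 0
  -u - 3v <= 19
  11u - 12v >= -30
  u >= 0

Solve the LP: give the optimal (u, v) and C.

u = 0, v = 7/4, minimum C = 63/4

Corner points and C = 2u + 9v:
  (9/16, 193/64) → C = 1809/64
  (0, 7/4) → C = 63/4
  (0, 5/2) → C = 45/2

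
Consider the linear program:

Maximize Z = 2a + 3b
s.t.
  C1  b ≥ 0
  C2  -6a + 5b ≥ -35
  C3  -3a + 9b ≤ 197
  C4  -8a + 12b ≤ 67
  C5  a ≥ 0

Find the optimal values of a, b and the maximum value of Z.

Feasible corners and Z = 2a + 3b:
  (35/6, 0) → Z = 35/3
  (0, 0) → Z = 0
  (755/32, 341/16) → Z = 889/8
  (0, 67/12) → Z = 67/4

The binding constraints are -6a + 5b = -35 and -8a + 12b = 67.
Solving simultaneously gives a = 755/32, b = 341/16.

a = 755/32, b = 341/16, maximum Z = 889/8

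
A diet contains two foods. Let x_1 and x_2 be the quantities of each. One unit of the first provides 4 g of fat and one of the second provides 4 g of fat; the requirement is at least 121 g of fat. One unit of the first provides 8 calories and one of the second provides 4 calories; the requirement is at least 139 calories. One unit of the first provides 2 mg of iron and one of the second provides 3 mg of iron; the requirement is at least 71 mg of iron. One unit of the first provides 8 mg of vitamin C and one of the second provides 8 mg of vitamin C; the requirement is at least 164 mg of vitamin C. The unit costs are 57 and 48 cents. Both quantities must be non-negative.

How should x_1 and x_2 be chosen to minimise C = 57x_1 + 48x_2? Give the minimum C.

x_1 = 9/2, x_2 = 103/4, minimum C = 2985/2

Corner points and C = 57x_1 + 48x_2:
  (0, 139/4) → C = 1668
  (71/2, 0) → C = 4047/2
  (9/2, 103/4) → C = 2985/2
  (79/4, 21/2) → C = 6519/4
The feasible region is unbounded (it extends along (0, 1), (1, 0)), but C strictly increases along every unbounded feasible direction, so there is no improving ray and the minimum is attained at a vertex.

The optimum lies where 4x_1 + 4x_2 = 121 and 8x_1 + 4x_2 = 139.
Solving simultaneously gives x_1 = 9/2, x_2 = 103/4.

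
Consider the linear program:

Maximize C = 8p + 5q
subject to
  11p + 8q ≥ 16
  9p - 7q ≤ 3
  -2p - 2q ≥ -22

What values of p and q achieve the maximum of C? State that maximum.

Corner points and C = 8p + 5q:
  (136/149, 111/149) → C = 1643/149
  (-24, 35) → C = -17
  (5, 6) → C = 70

p = 5, q = 6, maximum C = 70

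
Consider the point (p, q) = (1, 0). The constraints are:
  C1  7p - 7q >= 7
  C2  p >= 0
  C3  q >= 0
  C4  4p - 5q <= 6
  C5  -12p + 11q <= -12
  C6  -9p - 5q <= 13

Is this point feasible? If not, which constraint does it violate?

C1: 7 ≥ 7 ✓
C2: 1 ≥ 0 ✓
C3: 0 ≥ 0 ✓
C4: 4 ≤ 6 ✓
C5: -12 ≤ -12 ✓
C6: -9 ≤ 13 ✓

feasible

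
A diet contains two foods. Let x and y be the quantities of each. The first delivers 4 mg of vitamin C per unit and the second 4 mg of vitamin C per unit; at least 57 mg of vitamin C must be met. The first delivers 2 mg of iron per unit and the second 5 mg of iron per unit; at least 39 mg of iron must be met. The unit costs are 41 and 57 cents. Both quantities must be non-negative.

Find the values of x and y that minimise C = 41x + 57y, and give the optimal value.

x = 43/4, y = 7/2, minimum C = 2561/4

The feasible region is unbounded (it extends along (0, 1), (1, 0)), but C strictly increases along every unbounded feasible direction, so there is no improving ray and the minimum is attained at a vertex.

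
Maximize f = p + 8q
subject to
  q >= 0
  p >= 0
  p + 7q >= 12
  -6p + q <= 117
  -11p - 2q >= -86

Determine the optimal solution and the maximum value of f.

Feasible corners and f = p + 8q:
  (0, 12/7) → f = 96/7
  (0, 43) → f = 344
  (578/75, 46/75) → f = 946/75

The optimum lies where p = 0 and -11p - 2q = -86.
Solving simultaneously gives p = 0, q = 43.

p = 0, q = 43, maximum f = 344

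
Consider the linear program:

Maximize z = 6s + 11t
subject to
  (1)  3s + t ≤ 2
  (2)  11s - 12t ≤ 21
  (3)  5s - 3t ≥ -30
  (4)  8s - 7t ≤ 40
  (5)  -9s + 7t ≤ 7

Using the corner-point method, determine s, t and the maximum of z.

Corner points and z = 6s + 11t:
  (45/47, -41/47) → z = -181/47
  (7/30, 13/10) → z = 157/10
  (-231/31, -266/31) → z = -4312/31

At the optimal vertex, 3s + t = 2 and -9s + 7t = 7.
Solving simultaneously gives s = 7/30, t = 13/10.

s = 7/30, t = 13/10, maximum z = 157/10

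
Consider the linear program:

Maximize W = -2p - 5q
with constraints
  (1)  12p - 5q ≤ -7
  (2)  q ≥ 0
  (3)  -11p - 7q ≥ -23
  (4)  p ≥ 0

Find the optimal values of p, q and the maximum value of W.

Feasible corners and W = -2p - 5q:
  (66/139, 353/139) → W = -1897/139
  (0, 7/5) → W = -7
  (0, 23/7) → W = -115/7

At the optimal vertex, 12p - 5q = -7 and p = 0.
Solving simultaneously gives p = 0, q = 7/5.

p = 0, q = 7/5, maximum W = -7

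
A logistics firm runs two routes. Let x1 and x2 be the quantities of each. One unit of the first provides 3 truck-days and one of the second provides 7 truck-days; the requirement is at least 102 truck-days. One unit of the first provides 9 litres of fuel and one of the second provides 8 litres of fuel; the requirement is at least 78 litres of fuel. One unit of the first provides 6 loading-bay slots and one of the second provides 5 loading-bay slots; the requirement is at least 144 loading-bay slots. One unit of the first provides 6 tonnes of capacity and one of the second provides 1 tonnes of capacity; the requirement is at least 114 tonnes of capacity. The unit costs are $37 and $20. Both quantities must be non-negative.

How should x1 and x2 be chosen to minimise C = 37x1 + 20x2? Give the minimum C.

Extreme points and C = 37x1 + 20x2:
  (0, 114) → C = 2280
  (34, 0) → C = 1258
  (166/9, 20/3) → C = 7342/9
  (71/4, 15/2) → C = 3227/4
The feasible region is unbounded (it extends along (0, 1), (1, 0)), but C strictly increases along every unbounded feasible direction, so there is no improving ray and the minimum is attained at a vertex.

At the optimal vertex, 6x1 + 5x2 = 144 and 6x1 + x2 = 114.
Solving simultaneously gives x1 = 71/4, x2 = 15/2.

x1 = 71/4, x2 = 15/2, minimum C = 3227/4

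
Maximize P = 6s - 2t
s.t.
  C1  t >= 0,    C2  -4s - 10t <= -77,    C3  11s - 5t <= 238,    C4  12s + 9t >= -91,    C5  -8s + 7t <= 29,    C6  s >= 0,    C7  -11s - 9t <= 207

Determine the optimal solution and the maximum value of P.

s = 1811/37, t = 2223/37, maximum P = 6420/37

Vertices and P = 6s - 2t:
  (77/4, 0) → P = 231/2
  (238/11, 0) → P = 1428/11
  (83/36, 61/9) → P = 5/18
  (1811/37, 2223/37) → P = 6420/37

The binding constraints are 11s - 5t = 238 and -8s + 7t = 29.
Solving simultaneously gives s = 1811/37, t = 2223/37.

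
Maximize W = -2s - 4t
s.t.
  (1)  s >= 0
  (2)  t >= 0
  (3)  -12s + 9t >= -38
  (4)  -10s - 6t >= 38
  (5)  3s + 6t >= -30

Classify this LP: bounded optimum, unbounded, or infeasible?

infeasible

The boundaries s = 0 and t = 0 meet at (0, 0), but that point violates -10s - 6t ≥ 38. Every candidate vertex is excluded by some other constraint, so the feasible region is empty.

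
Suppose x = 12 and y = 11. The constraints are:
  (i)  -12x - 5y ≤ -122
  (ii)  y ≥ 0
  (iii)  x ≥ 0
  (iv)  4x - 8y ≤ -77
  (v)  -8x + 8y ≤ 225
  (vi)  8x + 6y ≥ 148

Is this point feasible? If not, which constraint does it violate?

Constraint (iv): 4x - 8y = -40, which is not ≤ -77. All other constraints are satisfied.

not feasible — violates (iv)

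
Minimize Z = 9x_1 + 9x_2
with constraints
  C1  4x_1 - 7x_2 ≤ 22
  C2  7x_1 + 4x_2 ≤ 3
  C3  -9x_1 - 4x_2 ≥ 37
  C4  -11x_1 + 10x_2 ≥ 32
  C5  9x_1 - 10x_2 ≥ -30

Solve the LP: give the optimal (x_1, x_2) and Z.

Extreme points and Z = 9x_1 + 9x_2:
  (-12, -10) → Z = -198
  (-430/23, -318/23) → Z = -6732/23
  (-249/67, -119/134) → Z = -5553/134
  (-35/9, -1/2) → Z = -79/2

x_1 = -430/23, x_2 = -318/23, minimum Z = -6732/23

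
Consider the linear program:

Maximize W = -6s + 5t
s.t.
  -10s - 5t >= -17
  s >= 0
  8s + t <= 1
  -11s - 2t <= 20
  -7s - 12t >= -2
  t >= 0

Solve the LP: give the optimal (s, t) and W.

Feasible corners and W = -6s + 5t:
  (0, 1/6) → W = 5/6
  (0, 0) → W = 0
  (10/89, 9/89) → W = -15/89
  (1/8, 0) → W = -3/4

The binding constraints are s = 0 and -7s - 12t = -2.
Solving simultaneously gives s = 0, t = 1/6.

s = 0, t = 1/6, maximum W = 5/6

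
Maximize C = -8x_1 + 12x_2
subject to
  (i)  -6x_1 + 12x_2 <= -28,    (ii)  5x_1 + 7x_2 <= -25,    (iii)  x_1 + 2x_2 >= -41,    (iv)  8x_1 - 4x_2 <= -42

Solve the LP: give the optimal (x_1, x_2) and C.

Extreme points and C = -8x_1 + 12x_2:
  (-109/6, -137/12) → C = 25/3
  (-77/9, -119/18) → C = -98/9
  (-62/5, -143/10) → C = -362/5

x_1 = -109/6, x_2 = -137/12, maximum C = 25/3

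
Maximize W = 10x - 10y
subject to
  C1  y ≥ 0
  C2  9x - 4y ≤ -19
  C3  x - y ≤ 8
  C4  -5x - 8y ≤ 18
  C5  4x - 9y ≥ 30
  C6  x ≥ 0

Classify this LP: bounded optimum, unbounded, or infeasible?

infeasible

The boundaries y = 0 and x - y = 8 meet at (8, 0), but that point violates 9x - 4y ≤ -19. Every candidate vertex is excluded by some other constraint, so the feasible region is empty.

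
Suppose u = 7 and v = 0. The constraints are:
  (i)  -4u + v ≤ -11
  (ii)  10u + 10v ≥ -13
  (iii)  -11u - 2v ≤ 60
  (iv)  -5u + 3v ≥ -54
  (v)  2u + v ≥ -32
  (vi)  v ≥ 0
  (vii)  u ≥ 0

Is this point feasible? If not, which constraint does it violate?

(i): -28 ≤ -11 ✓
(ii): 70 ≥ -13 ✓
(iii): -77 ≤ 60 ✓
(iv): -35 ≥ -54 ✓
(v): 14 ≥ -32 ✓
(vi): 0 ≥ 0 ✓
(vii): 7 ≥ 0 ✓

feasible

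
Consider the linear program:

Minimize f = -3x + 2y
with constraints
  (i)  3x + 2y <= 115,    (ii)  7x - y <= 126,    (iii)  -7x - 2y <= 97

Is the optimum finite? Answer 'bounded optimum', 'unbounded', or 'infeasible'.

Vertices and f = -3x + 2y:
  (367/17, 427/17) → f = -247/17
  (-53, 137) → f = 433
  (155/21, -223/3) → f = -3587/21
The feasible region has finitely many vertices and no improving ray; the minimum is -3587/21 at (155/21, -223/3).

bounded optimum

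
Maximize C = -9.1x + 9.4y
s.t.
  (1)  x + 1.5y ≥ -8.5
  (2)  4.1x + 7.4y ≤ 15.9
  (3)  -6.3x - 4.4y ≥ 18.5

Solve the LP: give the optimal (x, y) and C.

Corner points and C = -9.1x + 9.4y:
  (-347/5, 203/5) → C = 50659/50
  (193/101, -701/101) → C = -83457/1010
  (-10343/1429, 8801/1429) → C = 1768507/14290

The binding constraints are x + 1.5y = -8.5 and 4.1x + 7.4y = 15.9.
Solving simultaneously gives x = -347/5, y = 203/5.

x = -69.4, y = 40.6, maximum C = 1013.18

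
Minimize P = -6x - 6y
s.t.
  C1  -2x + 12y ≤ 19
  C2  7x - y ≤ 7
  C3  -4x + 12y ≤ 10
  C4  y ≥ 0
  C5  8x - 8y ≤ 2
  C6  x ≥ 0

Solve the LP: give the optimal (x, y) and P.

Corner points and P = -6x - 6y:
  (47/40, 49/40) → P = -72/5
  (9/8, 7/8) → P = -12
  (0, 5/6) → P = -5
  (1/4, 0) → P = -3/2
  (0, 0) → P = 0

The optimum lies where 7x - y = 7 and -4x + 12y = 10.
Solving simultaneously gives x = 47/40, y = 49/40.

x = 47/40, y = 49/40, minimum P = -72/5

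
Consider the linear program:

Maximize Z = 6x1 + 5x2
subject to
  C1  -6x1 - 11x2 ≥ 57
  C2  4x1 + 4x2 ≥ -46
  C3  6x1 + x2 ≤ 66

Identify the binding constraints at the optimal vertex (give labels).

C1 and C3

Vertices and Z = 6x1 + 5x2:
  (-139/10, 12/5) → Z = -357/5
  (261/20, -123/10) → Z = 84/5
  (31/2, -27) → Z = -42

The maximum is at (261/20, -123/10). Substituting into each constraint, equality holds for C1 and C3; the remaining constraints have slack.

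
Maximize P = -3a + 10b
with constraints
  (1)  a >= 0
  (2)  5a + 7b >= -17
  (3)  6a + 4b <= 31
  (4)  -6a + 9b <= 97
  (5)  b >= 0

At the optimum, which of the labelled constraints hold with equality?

(1) and (3)

Corner points and P = -3a + 10b:
  (0, 31/4) → P = 155/2
  (0, 0) → P = 0
  (31/6, 0) → P = -31/2

The maximum is at (0, 31/4). Substituting into each constraint, equality holds for (1) and (3); the remaining constraints have slack.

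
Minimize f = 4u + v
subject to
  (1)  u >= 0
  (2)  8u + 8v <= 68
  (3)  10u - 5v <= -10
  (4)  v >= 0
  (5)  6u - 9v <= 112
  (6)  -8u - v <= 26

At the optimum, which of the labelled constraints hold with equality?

(1) and (3)

Extreme points and f = 4u + v:
  (0, 17/2) → f = 17/2
  (0, 2) → f = 2
  (13/6, 19/3) → f = 15

The minimum is at (0, 2). Substituting into each constraint, equality holds for (1) and (3); the remaining constraints have slack.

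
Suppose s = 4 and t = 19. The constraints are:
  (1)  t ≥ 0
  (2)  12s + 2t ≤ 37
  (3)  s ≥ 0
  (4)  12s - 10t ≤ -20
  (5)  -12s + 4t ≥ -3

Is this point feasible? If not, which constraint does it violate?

Constraint (2): 12s + 2t = 86, which is not ≤ 37. All other constraints are satisfied.

not feasible — violates (2)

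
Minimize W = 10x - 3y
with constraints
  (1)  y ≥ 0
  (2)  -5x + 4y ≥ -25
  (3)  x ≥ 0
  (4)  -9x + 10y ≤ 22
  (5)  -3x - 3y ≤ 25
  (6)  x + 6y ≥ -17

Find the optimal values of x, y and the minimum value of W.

x = 0, y = 11/5, minimum W = -33/5

Corner points and W = 10x - 3y:
  (5, 0) → W = 50
  (0, 0) → W = 0
  (169/7, 335/14) → W = 2375/14
  (0, 11/5) → W = -33/5

At the optimal vertex, x = 0 and -9x + 10y = 22.
Solving simultaneously gives x = 0, y = 11/5.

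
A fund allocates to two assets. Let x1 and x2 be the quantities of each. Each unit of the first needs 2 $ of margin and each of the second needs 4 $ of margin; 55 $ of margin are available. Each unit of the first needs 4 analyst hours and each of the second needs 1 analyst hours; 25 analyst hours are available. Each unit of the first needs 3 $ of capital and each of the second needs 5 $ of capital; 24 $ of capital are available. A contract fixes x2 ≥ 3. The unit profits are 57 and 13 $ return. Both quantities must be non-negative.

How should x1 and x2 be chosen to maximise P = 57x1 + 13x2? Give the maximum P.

x1 = 3, x2 = 3, maximum P = 210

Extreme points and P = 57x1 + 13x2:
  (0, 24/5) → P = 312/5
  (0, 3) → P = 39
  (3, 3) → P = 210

At the optimal vertex, 3x1 + 5x2 = 24 and x2 = 3.
Solving simultaneously gives x1 = 3, x2 = 3.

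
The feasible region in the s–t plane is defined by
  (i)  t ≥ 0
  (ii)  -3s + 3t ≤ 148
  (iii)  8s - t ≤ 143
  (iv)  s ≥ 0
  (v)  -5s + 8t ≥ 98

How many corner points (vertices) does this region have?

The feasible vertices (each the meet of two boundaries and inside every other half-plane) are:
  (577/21, 1613/21)
  (0, 148/3)
  (1242/59, 1499/59)
  (0, 49/4)

4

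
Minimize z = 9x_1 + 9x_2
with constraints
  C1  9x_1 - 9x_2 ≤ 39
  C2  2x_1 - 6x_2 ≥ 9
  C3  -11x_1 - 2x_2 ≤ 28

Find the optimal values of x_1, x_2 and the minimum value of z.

x_1 = -58/39, x_2 = -227/39, minimum z = -855/13

Corner points and z = 9x_1 + 9x_2:
  (17/4, -1/12) → z = 75/2
  (-58/39, -227/39) → z = -855/13
  (-15/7, -31/14) → z = -549/14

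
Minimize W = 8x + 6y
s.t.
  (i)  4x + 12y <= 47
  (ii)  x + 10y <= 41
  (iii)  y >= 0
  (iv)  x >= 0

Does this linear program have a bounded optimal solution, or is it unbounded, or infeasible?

Vertices and W = 8x + 6y:
  (47/4, 0) → W = 94
  (0, 47/12) → W = 47/2
  (0, 0) → W = 0
The feasible region has finitely many vertices and no improving ray; the minimum is 0 at (0, 0).

bounded optimum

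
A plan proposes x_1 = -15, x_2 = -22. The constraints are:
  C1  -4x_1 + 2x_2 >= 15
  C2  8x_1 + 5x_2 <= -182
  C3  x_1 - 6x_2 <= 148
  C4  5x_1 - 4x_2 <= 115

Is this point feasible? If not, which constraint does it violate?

C1: 16 ≥ 15 ✓
C2: -230 ≤ -182 ✓
C3: 117 ≤ 148 ✓
C4: 13 ≤ 115 ✓

feasible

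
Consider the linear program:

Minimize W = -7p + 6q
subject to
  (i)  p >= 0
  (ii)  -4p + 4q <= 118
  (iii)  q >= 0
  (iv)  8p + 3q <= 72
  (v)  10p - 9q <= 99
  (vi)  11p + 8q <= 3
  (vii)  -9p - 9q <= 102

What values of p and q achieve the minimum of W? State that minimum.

p = 3/11, q = 0, minimum W = -21/11

Feasible corners and W = -7p + 6q:
  (0, 0) → W = 0
  (0, 3/8) → W = 9/4
  (3/11, 0) → W = -21/11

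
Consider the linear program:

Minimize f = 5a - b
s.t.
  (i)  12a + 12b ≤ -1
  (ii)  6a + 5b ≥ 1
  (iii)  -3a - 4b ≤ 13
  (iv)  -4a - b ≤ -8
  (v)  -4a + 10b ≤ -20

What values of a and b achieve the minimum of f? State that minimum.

a = 97/36, b = -25/9, minimum f = 65/4

At the optimal vertex, 12a + 12b = -1 and -4a - b = -8.
Solving simultaneously gives a = 97/36, b = -25/9.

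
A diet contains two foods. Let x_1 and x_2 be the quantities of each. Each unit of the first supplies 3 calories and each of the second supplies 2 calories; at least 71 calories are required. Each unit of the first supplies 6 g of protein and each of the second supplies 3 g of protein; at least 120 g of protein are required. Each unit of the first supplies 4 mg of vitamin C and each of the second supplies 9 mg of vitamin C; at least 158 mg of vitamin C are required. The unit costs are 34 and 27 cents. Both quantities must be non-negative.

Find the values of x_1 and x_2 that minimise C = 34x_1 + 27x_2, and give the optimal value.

Corner points and C = 34x_1 + 27x_2:
  (0, 40) → C = 1080
  (79/2, 0) → C = 1343
  (9, 22) → C = 900
  (17, 10) → C = 848
The feasible region is unbounded (it extends along (0, 1), (1, 0)), but C strictly increases along every unbounded feasible direction, so there is no improving ray and the minimum is attained at a vertex.

The binding constraints are 3x_1 + 2x_2 = 71 and 4x_1 + 9x_2 = 158.
Solving simultaneously gives x_1 = 17, x_2 = 10.

x_1 = 17, x_2 = 10, minimum C = 848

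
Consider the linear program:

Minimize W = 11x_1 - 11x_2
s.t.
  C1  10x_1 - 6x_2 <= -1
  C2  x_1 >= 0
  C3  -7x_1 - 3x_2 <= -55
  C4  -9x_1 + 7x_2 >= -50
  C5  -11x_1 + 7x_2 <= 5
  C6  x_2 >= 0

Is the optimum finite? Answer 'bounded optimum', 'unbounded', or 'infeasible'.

bounded optimum

Vertices and W = 11x_1 - 11x_2:
  (109/24, 557/72) → W = -1265/36
  (23/4, 39/4) → W = -44
  (185/41, 320/41) → W = -1485/41
The feasible region has finitely many vertices and no improving ray; the minimum is -44 at (23/4, 39/4).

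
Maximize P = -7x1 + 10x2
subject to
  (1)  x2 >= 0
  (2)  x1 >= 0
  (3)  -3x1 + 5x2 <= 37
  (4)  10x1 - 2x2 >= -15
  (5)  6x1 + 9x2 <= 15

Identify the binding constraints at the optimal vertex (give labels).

Extreme points and P = -7x1 + 10x2:
  (0, 0) → P = 0
  (5/2, 0) → P = -35/2
  (0, 5/3) → P = 50/3

The maximum is at (0, 5/3). Substituting into each constraint, equality holds for (2) and (5); the remaining constraints have slack.

(2) and (5)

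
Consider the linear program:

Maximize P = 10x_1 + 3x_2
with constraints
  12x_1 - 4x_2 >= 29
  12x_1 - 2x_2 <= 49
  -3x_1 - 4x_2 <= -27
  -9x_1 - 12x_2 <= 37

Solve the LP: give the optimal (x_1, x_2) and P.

The binding constraints are 12x_1 - 4x_2 = 29 and 12x_1 - 2x_2 = 49.
Solving simultaneously gives x_1 = 23/4, x_2 = 10.

x_1 = 23/4, x_2 = 10, maximum P = 175/2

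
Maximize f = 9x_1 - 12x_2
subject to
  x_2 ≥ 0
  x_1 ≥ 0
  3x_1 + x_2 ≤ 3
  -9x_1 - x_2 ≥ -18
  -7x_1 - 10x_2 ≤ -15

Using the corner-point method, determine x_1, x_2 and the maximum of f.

x_1 = 15/23, x_2 = 24/23, maximum f = -153/23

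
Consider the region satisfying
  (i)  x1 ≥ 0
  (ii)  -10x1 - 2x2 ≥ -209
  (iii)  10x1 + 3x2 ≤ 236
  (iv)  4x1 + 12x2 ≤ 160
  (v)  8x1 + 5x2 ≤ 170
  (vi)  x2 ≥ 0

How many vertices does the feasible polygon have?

5

Intersecting each pair of boundary lines and keeping only the points that satisfy every inequality leaves:
  (0, 40/3)
  (0, 0)
  (705/34, 14/17)
  (209/10, 0)
  (310/19, 150/19)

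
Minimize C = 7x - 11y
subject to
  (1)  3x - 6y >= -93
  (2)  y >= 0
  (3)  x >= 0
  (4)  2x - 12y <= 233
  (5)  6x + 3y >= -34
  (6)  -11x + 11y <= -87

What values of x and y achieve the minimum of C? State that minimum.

x = 515/11, y = 428/11, minimum C = -1103/11

Feasible corners and C = 7x - 11y:
  (515/11, 428/11) → C = -1103/11
  (233/2, 0) → C = 1631/2
  (87/11, 0) → C = 609/11
The feasible region is unbounded (it extends along (6, 1), (2, 1)), but C strictly increases along every unbounded feasible direction, so there is no improving ray and the minimum is attained at a vertex.

At the optimal vertex, 3x - 6y = -93 and -11x + 11y = -87.
Solving simultaneously gives x = 515/11, y = 428/11.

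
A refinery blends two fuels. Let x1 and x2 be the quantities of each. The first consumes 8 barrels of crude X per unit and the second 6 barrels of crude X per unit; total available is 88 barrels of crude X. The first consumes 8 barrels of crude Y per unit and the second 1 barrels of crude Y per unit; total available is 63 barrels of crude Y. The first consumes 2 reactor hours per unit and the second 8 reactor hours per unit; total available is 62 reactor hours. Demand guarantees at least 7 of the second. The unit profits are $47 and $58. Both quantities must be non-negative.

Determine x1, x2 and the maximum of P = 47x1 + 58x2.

Vertices and P = 47x1 + 58x2:
  (0, 31/4) → P = 899/2
  (0, 7) → P = 406
  (3, 7) → P = 547

At the optimal vertex, 2x1 + 8x2 = 62 and x2 = 7.
Solving simultaneously gives x1 = 3, x2 = 7.

x1 = 3, x2 = 7, maximum P = 547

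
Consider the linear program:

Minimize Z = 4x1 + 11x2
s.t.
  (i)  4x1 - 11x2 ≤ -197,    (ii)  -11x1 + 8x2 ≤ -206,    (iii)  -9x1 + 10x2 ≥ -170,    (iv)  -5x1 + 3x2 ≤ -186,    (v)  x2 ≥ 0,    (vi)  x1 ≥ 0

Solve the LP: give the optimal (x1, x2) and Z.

Vertices and Z = 4x1 + 11x2:
  (3840/59, 2453/59) → Z = 42343/59
  (2637/43, 1729/43) → Z = 29567/43
  (870/7, 1016/7) → Z = 14656/7
The feasible region is unbounded (it extends along (10, 9), (8, 11)), but Z strictly increases along every unbounded feasible direction, so there is no improving ray and the minimum is attained at a vertex.

x1 = 2637/43, x2 = 1729/43, minimum Z = 29567/43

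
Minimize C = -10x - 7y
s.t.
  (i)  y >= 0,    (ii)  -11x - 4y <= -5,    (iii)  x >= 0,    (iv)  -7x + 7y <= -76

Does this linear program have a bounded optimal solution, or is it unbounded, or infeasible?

unbounded

From the feasible point (76/7, 0), moving in the direction (7, 7) keeps every constraint satisfied while C decreases without bound.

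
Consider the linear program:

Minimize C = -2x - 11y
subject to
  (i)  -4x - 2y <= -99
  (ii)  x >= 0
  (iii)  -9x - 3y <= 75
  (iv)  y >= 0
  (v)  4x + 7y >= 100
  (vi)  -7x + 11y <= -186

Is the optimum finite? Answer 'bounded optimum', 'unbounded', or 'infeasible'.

From the feasible point (186/7, 0), moving in the direction (11, 7) keeps every constraint satisfied while C decreases without bound.

unbounded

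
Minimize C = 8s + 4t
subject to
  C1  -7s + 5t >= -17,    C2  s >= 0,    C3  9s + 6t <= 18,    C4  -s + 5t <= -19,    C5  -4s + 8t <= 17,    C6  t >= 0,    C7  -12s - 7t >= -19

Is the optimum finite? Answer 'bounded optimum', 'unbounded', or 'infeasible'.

The boundaries s = 0 and -4s + 8t = 17 meet at (0, 17/8), but that point violates -s + 5t ≤ -19. Every candidate vertex is excluded by some other constraint, so the feasible region is empty.

infeasible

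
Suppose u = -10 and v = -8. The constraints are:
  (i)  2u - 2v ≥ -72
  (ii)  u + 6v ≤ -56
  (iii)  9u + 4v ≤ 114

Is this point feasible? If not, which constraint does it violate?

(i): -4 ≥ -72 ✓
(ii): -58 ≤ -56 ✓
(iii): -122 ≤ 114 ✓

feasible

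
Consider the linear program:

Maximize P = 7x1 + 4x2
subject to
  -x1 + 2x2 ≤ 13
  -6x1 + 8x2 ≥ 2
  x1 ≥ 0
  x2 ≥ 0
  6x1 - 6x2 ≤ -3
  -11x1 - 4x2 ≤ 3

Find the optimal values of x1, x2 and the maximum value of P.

Vertices and P = 7x1 + 4x2:
  (0, 13/2) → P = 26
  (12, 25/2) → P = 134
  (0, 1/2) → P = 2

The binding constraints are -x1 + 2x2 = 13 and 6x1 - 6x2 = -3.
Solving simultaneously gives x1 = 12, x2 = 25/2.

x1 = 12, x2 = 25/2, maximum P = 134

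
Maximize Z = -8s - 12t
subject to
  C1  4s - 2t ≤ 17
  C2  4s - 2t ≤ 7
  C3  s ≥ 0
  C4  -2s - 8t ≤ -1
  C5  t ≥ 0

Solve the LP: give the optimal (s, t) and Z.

s = 0, t = 1/8, maximum Z = -3/2

Feasible corners and Z = -8s - 12t:
  (7/4, 0) → Z = -14
  (0, 1/8) → Z = -3/2
  (1/2, 0) → Z = -4
The feasible region is unbounded (it extends along (0, 1), (1, 2)), but Z strictly decreases along every unbounded feasible direction, so there is no improving ray and the maximum is attained at a vertex.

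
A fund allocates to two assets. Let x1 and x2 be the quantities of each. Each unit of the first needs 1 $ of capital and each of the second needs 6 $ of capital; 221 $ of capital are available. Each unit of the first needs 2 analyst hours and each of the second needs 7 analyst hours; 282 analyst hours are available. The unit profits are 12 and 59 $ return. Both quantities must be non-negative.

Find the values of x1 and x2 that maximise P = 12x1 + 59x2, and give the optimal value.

Corner points and P = 12x1 + 59x2:
  (0, 0) → P = 0
  (0, 221/6) → P = 13039/6
  (141, 0) → P = 1692
  (29, 32) → P = 2236

The binding constraints are x1 + 6x2 = 221 and 2x1 + 7x2 = 282.
Solving simultaneously gives x1 = 29, x2 = 32.

x1 = 29, x2 = 32, maximum P = 2236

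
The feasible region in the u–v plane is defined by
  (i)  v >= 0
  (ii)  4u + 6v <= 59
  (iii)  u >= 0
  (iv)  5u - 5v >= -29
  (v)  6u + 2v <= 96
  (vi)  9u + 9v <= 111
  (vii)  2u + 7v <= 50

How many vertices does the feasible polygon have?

6

Pairwise boundary intersections that survive every other constraint:
  (0, 0)
  (37/3, 0)
  (15/2, 29/6)
  (113/16, 41/8)
  (0, 29/5)
  (47/45, 308/45)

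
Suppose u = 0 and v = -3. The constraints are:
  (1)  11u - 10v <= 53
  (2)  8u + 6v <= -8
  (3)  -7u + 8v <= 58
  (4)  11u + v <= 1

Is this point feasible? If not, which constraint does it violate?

(1): 30 ≤ 53 ✓
(2): -18 ≤ -8 ✓
(3): -24 ≤ 58 ✓
(4): -3 ≤ 1 ✓

feasible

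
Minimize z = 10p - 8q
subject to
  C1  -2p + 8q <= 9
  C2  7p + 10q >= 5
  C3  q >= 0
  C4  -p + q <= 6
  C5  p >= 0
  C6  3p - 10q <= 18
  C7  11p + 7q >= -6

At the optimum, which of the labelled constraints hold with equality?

Extreme points and z = 10p - 8q:
  (0, 9/8) → z = -9
  (117/2, 63/4) → z = 459
  (5/7, 0) → z = 50/7
  (0, 1/2) → z = -4
  (6, 0) → z = 60

The minimum is at (0, 9/8). Substituting into each constraint, equality holds for C1 and C5; the remaining constraints have slack.

C1 and C5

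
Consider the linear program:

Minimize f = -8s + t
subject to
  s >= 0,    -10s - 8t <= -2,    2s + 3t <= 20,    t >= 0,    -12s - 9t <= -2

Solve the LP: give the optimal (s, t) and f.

s = 10, t = 0, minimum f = -80

Extreme points and f = -8s + t:
  (0, 1/4) → f = 1/4
  (0, 20/3) → f = 20/3
  (1/5, 0) → f = -8/5
  (10, 0) → f = -80

At the optimal vertex, 2s + 3t = 20 and t = 0.
Solving simultaneously gives s = 10, t = 0.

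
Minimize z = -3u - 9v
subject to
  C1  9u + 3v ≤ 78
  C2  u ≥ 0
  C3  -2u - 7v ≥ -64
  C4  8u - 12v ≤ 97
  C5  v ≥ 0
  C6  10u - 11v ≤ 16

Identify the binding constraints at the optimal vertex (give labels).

C1 and C3

Vertices and z = -3u - 9v:
  (118/19, 140/19) → z = -1614/19
  (302/43, 212/43) → z = -2814/43
  (0, 64/7) → z = -576/7
  (0, 0) → z = 0
  (8/5, 0) → z = -24/5

The minimum is at (118/19, 140/19). Substituting into each constraint, equality holds for C1 and C3; the remaining constraints have slack.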